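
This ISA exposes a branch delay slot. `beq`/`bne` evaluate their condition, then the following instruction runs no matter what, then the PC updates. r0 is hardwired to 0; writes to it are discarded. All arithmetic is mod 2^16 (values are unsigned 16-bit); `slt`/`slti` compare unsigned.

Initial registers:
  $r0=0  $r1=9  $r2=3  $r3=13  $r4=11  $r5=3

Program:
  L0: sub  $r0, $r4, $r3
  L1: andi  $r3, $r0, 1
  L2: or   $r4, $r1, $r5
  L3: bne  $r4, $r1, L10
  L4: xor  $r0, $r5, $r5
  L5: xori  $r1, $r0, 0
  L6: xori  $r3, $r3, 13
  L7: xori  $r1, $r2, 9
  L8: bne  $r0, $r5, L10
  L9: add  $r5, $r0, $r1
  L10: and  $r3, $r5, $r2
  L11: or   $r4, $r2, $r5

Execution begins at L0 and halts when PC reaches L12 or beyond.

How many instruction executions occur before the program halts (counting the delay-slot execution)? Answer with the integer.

7

[0] sub  $r0, $r4, $r3  →  {$r0:0, $r1:9, $r2:3, $r3:13, $r4:11, $r5:3}
[1] andi  $r3, $r0, 1  →  {$r0:0, $r1:9, $r2:3, $r3:0, $r4:11, $r5:3}
[2] or   $r4, $r1, $r5  →  {$r0:0, $r1:9, $r2:3, $r3:0, $r4:11, $r5:3}
[3] bne  $r4, $r1, L10  →  {$r0:0, $r1:9, $r2:3, $r3:0, $r4:11, $r5:3}  ⟨branch taken⟩
[4] xor  $r0, $r5, $r5  →  {$r0:0, $r1:9, $r2:3, $r3:0, $r4:11, $r5:3}
[10] and  $r3, $r5, $r2  →  {$r0:0, $r1:9, $r2:3, $r3:3, $r4:11, $r5:3}
[11] or   $r4, $r2, $r5  →  {$r0:0, $r1:9, $r2:3, $r3:3, $r4:3, $r5:3}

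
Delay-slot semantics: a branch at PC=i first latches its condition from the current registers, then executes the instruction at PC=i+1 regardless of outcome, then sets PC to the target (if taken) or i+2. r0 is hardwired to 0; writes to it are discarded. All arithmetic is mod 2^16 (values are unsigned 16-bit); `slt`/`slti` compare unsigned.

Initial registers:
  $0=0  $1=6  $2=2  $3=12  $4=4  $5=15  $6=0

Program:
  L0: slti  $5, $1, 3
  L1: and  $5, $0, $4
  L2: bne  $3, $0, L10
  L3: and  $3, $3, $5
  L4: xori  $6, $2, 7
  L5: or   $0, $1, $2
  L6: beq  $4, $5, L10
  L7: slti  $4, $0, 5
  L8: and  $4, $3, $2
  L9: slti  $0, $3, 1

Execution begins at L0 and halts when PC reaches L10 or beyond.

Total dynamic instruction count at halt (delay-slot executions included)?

4

[0] slti  $5, $1, 3  →  {$0:0, $1:6, $2:2, $3:12, $4:4, $5:0, $6:0}
[1] and  $5, $0, $4  →  {$0:0, $1:6, $2:2, $3:12, $4:4, $5:0, $6:0}
[2] bne  $3, $0, L10  →  {$0:0, $1:6, $2:2, $3:12, $4:4, $5:0, $6:0}  ⟨branch taken⟩
[3] and  $3, $3, $5  →  {$0:0, $1:6, $2:2, $3:0, $4:4, $5:0, $6:0}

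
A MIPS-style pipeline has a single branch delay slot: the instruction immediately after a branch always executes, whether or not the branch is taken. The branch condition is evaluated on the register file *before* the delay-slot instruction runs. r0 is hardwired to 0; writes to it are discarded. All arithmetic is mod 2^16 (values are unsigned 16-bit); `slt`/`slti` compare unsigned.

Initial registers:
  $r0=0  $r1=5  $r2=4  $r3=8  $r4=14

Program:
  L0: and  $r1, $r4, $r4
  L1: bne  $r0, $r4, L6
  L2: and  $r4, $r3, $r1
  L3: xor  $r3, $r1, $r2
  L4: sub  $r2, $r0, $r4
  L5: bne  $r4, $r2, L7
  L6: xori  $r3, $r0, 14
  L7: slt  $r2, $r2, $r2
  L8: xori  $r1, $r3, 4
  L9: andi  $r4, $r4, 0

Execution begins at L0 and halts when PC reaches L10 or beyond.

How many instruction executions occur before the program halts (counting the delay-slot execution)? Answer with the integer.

PC=0  and  $r1, $r4, $r4     | $r0=0 $r1=14 $r2=4 $r3=8 $r4=14
PC=1  bne  $r0, $r4, L6      | $r0=0 $r1=14 $r2=4 $r3=8 $r4=14  [TAKEN]
PC=2  and  $r4, $r3, $r1     | $r0=0 $r1=14 $r2=4 $r3=8 $r4=8
PC=6  xori  $r3, $r0, 14     | $r0=0 $r1=14 $r2=4 $r3=14 $r4=8
PC=7  slt  $r2, $r2, $r2     | $r0=0 $r1=14 $r2=0 $r3=14 $r4=8
PC=8  xori  $r1, $r3, 4      | $r0=0 $r1=10 $r2=0 $r3=14 $r4=8
PC=9  andi  $r4, $r4, 0      | $r0=0 $r1=10 $r2=0 $r3=14 $r4=0

7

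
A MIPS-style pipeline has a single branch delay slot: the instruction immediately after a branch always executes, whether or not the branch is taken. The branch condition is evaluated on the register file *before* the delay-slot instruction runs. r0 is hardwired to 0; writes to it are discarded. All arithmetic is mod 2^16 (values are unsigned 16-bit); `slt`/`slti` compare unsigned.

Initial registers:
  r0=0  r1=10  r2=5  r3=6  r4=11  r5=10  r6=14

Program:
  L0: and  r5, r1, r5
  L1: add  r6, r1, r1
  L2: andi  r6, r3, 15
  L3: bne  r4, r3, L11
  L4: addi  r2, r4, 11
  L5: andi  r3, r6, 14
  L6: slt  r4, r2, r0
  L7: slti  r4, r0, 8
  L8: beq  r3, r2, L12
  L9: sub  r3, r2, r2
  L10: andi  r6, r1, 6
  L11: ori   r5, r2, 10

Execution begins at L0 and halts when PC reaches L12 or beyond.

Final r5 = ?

#0 and  r5, r1, r5 ; 0/10/5/6/11/10/14
#1 add  r6, r1, r1 ; 0/10/5/6/11/10/20
#2 andi  r6, r3, 15 ; 0/10/5/6/11/10/6
#3 bne  r4, r3, L11 ; 0/10/5/6/11/10/6 ; →target
#4 addi  r2, r4, 11 ; 0/10/22/6/11/10/6
#11 ori   r5, r2, 10 ; 0/10/22/6/11/30/6

30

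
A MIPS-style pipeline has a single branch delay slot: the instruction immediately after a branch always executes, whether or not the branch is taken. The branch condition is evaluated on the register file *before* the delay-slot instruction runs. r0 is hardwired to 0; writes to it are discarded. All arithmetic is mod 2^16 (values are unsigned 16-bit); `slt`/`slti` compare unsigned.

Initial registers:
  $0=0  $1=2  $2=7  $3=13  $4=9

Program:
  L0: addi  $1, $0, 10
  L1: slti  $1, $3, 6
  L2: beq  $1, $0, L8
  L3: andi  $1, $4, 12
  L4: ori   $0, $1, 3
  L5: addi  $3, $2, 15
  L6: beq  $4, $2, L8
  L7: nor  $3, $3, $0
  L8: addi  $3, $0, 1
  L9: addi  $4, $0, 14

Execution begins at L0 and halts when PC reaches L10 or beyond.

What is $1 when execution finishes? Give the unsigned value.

8

  step pc=0: addi  $1, $0, 10  regs=(0,10,7,13,9)
  step pc=1: slti  $1, $3, 6  regs=(0,0,7,13,9)
  step pc=2: beq  $1, $0, L8  cond=T  regs=(0,0,7,13,9)
  step pc=3: andi  $1, $4, 12  regs=(0,8,7,13,9)
  step pc=8: addi  $3, $0, 1  regs=(0,8,7,1,9)
  step pc=9: addi  $4, $0, 14  regs=(0,8,7,1,14)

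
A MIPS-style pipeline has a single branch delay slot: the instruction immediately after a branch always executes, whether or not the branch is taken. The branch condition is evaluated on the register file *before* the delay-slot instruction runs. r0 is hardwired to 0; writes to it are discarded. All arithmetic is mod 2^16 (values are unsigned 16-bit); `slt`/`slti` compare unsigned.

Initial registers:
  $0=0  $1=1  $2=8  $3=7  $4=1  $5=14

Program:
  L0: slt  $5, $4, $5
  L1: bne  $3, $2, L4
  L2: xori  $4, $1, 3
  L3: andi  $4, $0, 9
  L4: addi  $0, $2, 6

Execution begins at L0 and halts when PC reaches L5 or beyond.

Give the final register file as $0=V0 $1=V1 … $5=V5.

[0] slt  $5, $4, $5  →  {$0:0, $1:1, $2:8, $3:7, $4:1, $5:1}
[1] bne  $3, $2, L4  →  {$0:0, $1:1, $2:8, $3:7, $4:1, $5:1}  ⟨branch taken⟩
[2] xori  $4, $1, 3  →  {$0:0, $1:1, $2:8, $3:7, $4:2, $5:1}
[4] addi  $0, $2, 6  →  {$0:0, $1:1, $2:8, $3:7, $4:2, $5:1}

$0=0 $1=1 $2=8 $3=7 $4=2 $5=1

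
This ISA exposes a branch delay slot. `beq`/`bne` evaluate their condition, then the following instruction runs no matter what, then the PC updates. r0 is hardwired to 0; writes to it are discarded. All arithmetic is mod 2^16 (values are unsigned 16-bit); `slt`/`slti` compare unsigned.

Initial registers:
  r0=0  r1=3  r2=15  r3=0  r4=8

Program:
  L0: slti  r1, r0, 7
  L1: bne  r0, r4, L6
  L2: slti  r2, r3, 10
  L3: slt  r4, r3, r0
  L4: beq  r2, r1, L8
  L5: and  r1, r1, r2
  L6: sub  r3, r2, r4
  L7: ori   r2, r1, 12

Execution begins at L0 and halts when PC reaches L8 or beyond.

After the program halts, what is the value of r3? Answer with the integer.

65529

[0] slti  r1, r0, 7  →  {r0:0, r1:1, r2:15, r3:0, r4:8}
[1] bne  r0, r4, L6  →  {r0:0, r1:1, r2:15, r3:0, r4:8}  ⟨branch taken⟩
[2] slti  r2, r3, 10  →  {r0:0, r1:1, r2:1, r3:0, r4:8}
[6] sub  r3, r2, r4  →  {r0:0, r1:1, r2:1, r3:65529, r4:8}
[7] ori   r2, r1, 12  →  {r0:0, r1:1, r2:13, r3:65529, r4:8}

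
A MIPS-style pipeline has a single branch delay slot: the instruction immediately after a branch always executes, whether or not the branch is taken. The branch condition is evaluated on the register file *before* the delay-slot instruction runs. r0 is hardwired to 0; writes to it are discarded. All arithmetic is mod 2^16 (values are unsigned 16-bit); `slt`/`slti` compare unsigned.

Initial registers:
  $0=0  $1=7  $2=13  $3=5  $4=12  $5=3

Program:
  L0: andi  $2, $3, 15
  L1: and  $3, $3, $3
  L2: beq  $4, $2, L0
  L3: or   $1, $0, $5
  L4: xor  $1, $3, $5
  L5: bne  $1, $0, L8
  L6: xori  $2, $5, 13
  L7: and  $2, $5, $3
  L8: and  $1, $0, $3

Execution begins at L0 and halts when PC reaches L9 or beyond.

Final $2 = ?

14

PC=0  andi  $2, $3, 15       | $0=0 $1=7 $2=5 $3=5 $4=12 $5=3
PC=1  and  $3, $3, $3        | $0=0 $1=7 $2=5 $3=5 $4=12 $5=3
PC=2  beq  $4, $2, L0        | $0=0 $1=7 $2=5 $3=5 $4=12 $5=3  [not taken]
PC=3  or   $1, $0, $5        | $0=0 $1=3 $2=5 $3=5 $4=12 $5=3
PC=4  xor  $1, $3, $5        | $0=0 $1=6 $2=5 $3=5 $4=12 $5=3
PC=5  bne  $1, $0, L8        | $0=0 $1=6 $2=5 $3=5 $4=12 $5=3  [TAKEN]
PC=6  xori  $2, $5, 13       | $0=0 $1=6 $2=14 $3=5 $4=12 $5=3
PC=8  and  $1, $0, $3        | $0=0 $1=0 $2=14 $3=5 $4=12 $5=3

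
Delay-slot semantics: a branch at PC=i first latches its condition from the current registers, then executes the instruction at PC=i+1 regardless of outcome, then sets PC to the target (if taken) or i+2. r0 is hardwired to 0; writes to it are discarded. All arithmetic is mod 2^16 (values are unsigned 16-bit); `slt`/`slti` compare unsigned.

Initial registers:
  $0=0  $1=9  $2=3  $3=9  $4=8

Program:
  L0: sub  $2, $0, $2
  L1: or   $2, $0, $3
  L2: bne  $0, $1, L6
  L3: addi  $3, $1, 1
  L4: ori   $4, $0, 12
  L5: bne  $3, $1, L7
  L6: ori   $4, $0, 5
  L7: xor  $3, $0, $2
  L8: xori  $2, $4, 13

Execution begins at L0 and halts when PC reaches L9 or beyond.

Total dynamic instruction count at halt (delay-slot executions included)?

7

  step pc=0: sub  $2, $0, $2  regs=(0,9,65533,9,8)
  step pc=1: or   $2, $0, $3  regs=(0,9,9,9,8)
  step pc=2: bne  $0, $1, L6  cond=T  regs=(0,9,9,9,8)
  step pc=3: addi  $3, $1, 1  regs=(0,9,9,10,8)
  step pc=6: ori   $4, $0, 5  regs=(0,9,9,10,5)
  step pc=7: xor  $3, $0, $2  regs=(0,9,9,9,5)
  step pc=8: xori  $2, $4, 13  regs=(0,9,8,9,5)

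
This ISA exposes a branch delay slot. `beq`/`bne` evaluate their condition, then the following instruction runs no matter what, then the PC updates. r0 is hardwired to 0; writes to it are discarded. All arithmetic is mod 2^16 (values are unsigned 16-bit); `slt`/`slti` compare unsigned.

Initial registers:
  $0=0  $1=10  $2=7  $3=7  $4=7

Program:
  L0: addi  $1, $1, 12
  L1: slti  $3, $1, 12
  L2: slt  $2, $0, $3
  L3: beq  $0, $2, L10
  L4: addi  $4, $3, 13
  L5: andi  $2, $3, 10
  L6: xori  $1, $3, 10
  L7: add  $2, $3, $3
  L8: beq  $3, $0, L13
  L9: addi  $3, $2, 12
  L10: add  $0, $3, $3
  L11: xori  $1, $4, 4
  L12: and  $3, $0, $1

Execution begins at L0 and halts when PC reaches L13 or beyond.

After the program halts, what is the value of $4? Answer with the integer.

  step pc=0: addi  $1, $1, 12  regs=(0,22,7,7,7)
  step pc=1: slti  $3, $1, 12  regs=(0,22,7,0,7)
  step pc=2: slt  $2, $0, $3  regs=(0,22,0,0,7)
  step pc=3: beq  $0, $2, L10  cond=T  regs=(0,22,0,0,7)
  step pc=4: addi  $4, $3, 13  regs=(0,22,0,0,13)
  step pc=10: add  $0, $3, $3  regs=(0,22,0,0,13)
  step pc=11: xori  $1, $4, 4  regs=(0,9,0,0,13)
  step pc=12: and  $3, $0, $1  regs=(0,9,0,0,13)

13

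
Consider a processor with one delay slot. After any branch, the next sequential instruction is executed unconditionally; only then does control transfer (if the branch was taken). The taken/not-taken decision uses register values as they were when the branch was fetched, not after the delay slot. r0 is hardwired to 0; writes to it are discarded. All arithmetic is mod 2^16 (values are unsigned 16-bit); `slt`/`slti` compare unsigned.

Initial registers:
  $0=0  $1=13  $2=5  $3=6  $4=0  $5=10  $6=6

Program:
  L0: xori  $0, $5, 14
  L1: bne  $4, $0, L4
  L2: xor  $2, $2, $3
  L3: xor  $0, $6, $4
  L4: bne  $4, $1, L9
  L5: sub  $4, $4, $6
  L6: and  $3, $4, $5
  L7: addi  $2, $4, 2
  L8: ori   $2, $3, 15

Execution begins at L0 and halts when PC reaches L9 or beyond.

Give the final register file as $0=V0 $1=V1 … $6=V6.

  step pc=0: xori  $0, $5, 14  regs=(0,13,5,6,0,10,6)
  step pc=1: bne  $4, $0, L4  cond=F  regs=(0,13,5,6,0,10,6)
  step pc=2: xor  $2, $2, $3  regs=(0,13,3,6,0,10,6)
  step pc=3: xor  $0, $6, $4  regs=(0,13,3,6,0,10,6)
  step pc=4: bne  $4, $1, L9  cond=T  regs=(0,13,3,6,0,10,6)
  step pc=5: sub  $4, $4, $6  regs=(0,13,3,6,65530,10,6)

$0=0 $1=13 $2=3 $3=6 $4=65530 $5=10 $6=6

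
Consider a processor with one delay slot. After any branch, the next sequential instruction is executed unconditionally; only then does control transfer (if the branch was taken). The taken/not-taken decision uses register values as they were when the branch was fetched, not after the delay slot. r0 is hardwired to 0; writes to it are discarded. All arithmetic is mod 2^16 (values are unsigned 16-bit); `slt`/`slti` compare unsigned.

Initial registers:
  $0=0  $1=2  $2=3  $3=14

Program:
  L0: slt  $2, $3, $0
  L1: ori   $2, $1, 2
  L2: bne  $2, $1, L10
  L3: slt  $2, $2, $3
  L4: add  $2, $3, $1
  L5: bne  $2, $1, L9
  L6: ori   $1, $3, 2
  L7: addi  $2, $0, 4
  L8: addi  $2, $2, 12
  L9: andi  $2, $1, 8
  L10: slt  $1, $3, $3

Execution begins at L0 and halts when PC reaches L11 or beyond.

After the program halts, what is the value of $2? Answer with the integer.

PC=0  slt  $2, $3, $0        | $0=0 $1=2 $2=0 $3=14
PC=1  ori   $2, $1, 2        | $0=0 $1=2 $2=2 $3=14
PC=2  bne  $2, $1, L10       | $0=0 $1=2 $2=2 $3=14  [not taken]
PC=3  slt  $2, $2, $3        | $0=0 $1=2 $2=1 $3=14
PC=4  add  $2, $3, $1        | $0=0 $1=2 $2=16 $3=14
PC=5  bne  $2, $1, L9        | $0=0 $1=2 $2=16 $3=14  [TAKEN]
PC=6  ori   $1, $3, 2        | $0=0 $1=14 $2=16 $3=14
PC=9  andi  $2, $1, 8        | $0=0 $1=14 $2=8 $3=14
PC=10 slt  $1, $3, $3        | $0=0 $1=0 $2=8 $3=14

8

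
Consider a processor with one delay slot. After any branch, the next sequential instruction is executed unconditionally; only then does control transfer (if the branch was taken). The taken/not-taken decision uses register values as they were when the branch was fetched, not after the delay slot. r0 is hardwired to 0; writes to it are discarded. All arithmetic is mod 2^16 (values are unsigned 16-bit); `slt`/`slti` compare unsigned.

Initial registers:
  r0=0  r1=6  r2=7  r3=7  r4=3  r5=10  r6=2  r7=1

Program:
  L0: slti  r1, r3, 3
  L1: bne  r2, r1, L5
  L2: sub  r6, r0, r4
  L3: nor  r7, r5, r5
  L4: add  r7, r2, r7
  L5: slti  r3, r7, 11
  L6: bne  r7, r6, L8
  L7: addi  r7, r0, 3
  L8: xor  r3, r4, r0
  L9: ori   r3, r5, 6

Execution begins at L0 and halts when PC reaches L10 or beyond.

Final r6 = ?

65533

  step pc=0: slti  r1, r3, 3  regs=(0,0,7,7,3,10,2,1)
  step pc=1: bne  r2, r1, L5  cond=T  regs=(0,0,7,7,3,10,2,1)
  step pc=2: sub  r6, r0, r4  regs=(0,0,7,7,3,10,65533,1)
  step pc=5: slti  r3, r7, 11  regs=(0,0,7,1,3,10,65533,1)
  step pc=6: bne  r7, r6, L8  cond=T  regs=(0,0,7,1,3,10,65533,1)
  step pc=7: addi  r7, r0, 3  regs=(0,0,7,1,3,10,65533,3)
  step pc=8: xor  r3, r4, r0  regs=(0,0,7,3,3,10,65533,3)
  step pc=9: ori   r3, r5, 6  regs=(0,0,7,14,3,10,65533,3)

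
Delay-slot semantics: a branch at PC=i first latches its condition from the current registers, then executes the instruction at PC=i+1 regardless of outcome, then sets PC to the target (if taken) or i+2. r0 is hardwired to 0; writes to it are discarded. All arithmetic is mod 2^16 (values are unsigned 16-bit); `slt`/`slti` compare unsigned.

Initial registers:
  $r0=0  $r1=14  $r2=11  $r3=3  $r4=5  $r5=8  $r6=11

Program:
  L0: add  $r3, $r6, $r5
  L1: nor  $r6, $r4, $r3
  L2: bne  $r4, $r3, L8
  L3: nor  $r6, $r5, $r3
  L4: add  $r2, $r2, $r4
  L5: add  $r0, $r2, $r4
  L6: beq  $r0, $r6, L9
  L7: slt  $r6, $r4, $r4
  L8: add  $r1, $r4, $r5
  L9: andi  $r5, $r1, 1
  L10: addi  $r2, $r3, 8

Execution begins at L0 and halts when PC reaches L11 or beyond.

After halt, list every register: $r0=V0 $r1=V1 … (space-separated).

$r0=0 $r1=13 $r2=27 $r3=19 $r4=5 $r5=1 $r6=65508

  step pc=0: add  $r3, $r6, $r5  regs=(0,14,11,19,5,8,11)
  step pc=1: nor  $r6, $r4, $r3  regs=(0,14,11,19,5,8,65512)
  step pc=2: bne  $r4, $r3, L8  cond=T  regs=(0,14,11,19,5,8,65512)
  step pc=3: nor  $r6, $r5, $r3  regs=(0,14,11,19,5,8,65508)
  step pc=8: add  $r1, $r4, $r5  regs=(0,13,11,19,5,8,65508)
  step pc=9: andi  $r5, $r1, 1  regs=(0,13,11,19,5,1,65508)
  step pc=10: addi  $r2, $r3, 8  regs=(0,13,27,19,5,1,65508)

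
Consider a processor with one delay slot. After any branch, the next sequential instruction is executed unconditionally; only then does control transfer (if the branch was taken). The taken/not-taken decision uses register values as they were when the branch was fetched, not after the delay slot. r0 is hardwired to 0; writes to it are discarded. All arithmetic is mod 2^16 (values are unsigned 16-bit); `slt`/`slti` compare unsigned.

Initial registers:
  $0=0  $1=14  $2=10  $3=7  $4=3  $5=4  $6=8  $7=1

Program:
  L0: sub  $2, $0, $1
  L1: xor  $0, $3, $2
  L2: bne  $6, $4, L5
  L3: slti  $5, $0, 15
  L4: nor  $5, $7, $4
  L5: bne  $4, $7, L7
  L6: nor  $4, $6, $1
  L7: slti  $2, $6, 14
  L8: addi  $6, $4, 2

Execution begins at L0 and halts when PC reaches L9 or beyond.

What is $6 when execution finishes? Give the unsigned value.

[0] sub  $2, $0, $1  →  {$0:0, $1:14, $2:65522, $3:7, $4:3, $5:4, $6:8, $7:1}
[1] xor  $0, $3, $2  →  {$0:0, $1:14, $2:65522, $3:7, $4:3, $5:4, $6:8, $7:1}
[2] bne  $6, $4, L5  →  {$0:0, $1:14, $2:65522, $3:7, $4:3, $5:4, $6:8, $7:1}  ⟨branch taken⟩
[3] slti  $5, $0, 15  →  {$0:0, $1:14, $2:65522, $3:7, $4:3, $5:1, $6:8, $7:1}
[5] bne  $4, $7, L7  →  {$0:0, $1:14, $2:65522, $3:7, $4:3, $5:1, $6:8, $7:1}  ⟨branch taken⟩
[6] nor  $4, $6, $1  →  {$0:0, $1:14, $2:65522, $3:7, $4:65521, $5:1, $6:8, $7:1}
[7] slti  $2, $6, 14  →  {$0:0, $1:14, $2:1, $3:7, $4:65521, $5:1, $6:8, $7:1}
[8] addi  $6, $4, 2  →  {$0:0, $1:14, $2:1, $3:7, $4:65521, $5:1, $6:65523, $7:1}

65523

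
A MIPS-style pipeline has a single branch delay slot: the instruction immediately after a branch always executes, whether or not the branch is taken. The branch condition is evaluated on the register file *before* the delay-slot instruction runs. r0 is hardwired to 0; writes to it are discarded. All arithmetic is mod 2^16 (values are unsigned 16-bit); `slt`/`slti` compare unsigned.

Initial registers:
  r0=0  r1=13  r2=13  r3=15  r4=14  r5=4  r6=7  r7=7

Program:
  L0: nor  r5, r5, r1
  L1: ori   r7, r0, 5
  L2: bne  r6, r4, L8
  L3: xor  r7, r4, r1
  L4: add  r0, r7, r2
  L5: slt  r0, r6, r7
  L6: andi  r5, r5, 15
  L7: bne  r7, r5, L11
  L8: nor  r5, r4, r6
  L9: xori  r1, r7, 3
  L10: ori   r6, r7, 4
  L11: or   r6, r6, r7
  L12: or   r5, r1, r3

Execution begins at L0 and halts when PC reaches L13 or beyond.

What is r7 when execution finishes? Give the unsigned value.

3

  step pc=0: nor  r5, r5, r1  regs=(0,13,13,15,14,65522,7,7)
  step pc=1: ori   r7, r0, 5  regs=(0,13,13,15,14,65522,7,5)
  step pc=2: bne  r6, r4, L8  cond=T  regs=(0,13,13,15,14,65522,7,5)
  step pc=3: xor  r7, r4, r1  regs=(0,13,13,15,14,65522,7,3)
  step pc=8: nor  r5, r4, r6  regs=(0,13,13,15,14,65520,7,3)
  step pc=9: xori  r1, r7, 3  regs=(0,0,13,15,14,65520,7,3)
  step pc=10: ori   r6, r7, 4  regs=(0,0,13,15,14,65520,7,3)
  step pc=11: or   r6, r6, r7  regs=(0,0,13,15,14,65520,7,3)
  step pc=12: or   r5, r1, r3  regs=(0,0,13,15,14,15,7,3)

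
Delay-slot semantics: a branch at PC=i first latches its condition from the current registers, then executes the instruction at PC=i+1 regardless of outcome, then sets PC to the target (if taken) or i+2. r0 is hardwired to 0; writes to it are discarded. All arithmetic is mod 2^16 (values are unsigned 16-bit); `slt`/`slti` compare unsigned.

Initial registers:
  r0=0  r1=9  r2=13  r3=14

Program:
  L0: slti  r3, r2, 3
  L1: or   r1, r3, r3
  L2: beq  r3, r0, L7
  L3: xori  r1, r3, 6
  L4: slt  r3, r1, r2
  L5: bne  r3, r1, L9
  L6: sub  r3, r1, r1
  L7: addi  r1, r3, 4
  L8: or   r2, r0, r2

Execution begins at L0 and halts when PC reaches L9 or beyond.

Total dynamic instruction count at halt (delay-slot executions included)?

6

#0 slti  r3, r2, 3 ; 0/9/13/0
#1 or   r1, r3, r3 ; 0/0/13/0
#2 beq  r3, r0, L7 ; 0/0/13/0 ; →target
#3 xori  r1, r3, 6 ; 0/6/13/0
#7 addi  r1, r3, 4 ; 0/4/13/0
#8 or   r2, r0, r2 ; 0/4/13/0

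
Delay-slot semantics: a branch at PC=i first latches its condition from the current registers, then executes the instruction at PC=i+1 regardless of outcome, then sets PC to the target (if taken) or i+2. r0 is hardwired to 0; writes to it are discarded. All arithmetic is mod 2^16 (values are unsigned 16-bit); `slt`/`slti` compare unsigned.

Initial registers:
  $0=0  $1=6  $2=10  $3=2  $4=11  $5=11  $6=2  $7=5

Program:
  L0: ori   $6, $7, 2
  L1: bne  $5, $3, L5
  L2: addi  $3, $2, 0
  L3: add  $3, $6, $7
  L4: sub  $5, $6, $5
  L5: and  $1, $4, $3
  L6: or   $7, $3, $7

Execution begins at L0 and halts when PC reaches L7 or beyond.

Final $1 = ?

10

PC=0  ori   $6, $7, 2        | $0=0 $1=6 $2=10 $3=2 $4=11 $5=11 $6=7 $7=5
PC=1  bne  $5, $3, L5        | $0=0 $1=6 $2=10 $3=2 $4=11 $5=11 $6=7 $7=5  [TAKEN]
PC=2  addi  $3, $2, 0        | $0=0 $1=6 $2=10 $3=10 $4=11 $5=11 $6=7 $7=5
PC=5  and  $1, $4, $3        | $0=0 $1=10 $2=10 $3=10 $4=11 $5=11 $6=7 $7=5
PC=6  or   $7, $3, $7        | $0=0 $1=10 $2=10 $3=10 $4=11 $5=11 $6=7 $7=15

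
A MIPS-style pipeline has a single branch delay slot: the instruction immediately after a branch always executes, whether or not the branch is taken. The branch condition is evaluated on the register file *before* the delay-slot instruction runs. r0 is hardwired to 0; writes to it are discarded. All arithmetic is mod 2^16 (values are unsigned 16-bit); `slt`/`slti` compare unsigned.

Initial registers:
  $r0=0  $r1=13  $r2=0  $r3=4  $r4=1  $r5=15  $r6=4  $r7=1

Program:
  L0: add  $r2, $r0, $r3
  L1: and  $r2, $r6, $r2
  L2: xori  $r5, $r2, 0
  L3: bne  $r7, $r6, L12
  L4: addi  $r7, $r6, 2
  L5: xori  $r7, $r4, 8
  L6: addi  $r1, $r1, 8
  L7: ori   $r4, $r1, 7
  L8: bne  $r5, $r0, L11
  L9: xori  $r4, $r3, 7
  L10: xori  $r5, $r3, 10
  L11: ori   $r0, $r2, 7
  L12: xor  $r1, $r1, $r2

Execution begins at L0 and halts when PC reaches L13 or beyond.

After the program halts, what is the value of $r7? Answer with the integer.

6

[0] add  $r2, $r0, $r3  →  {$r0:0, $r1:13, $r2:4, $r3:4, $r4:1, $r5:15, $r6:4, $r7:1}
[1] and  $r2, $r6, $r2  →  {$r0:0, $r1:13, $r2:4, $r3:4, $r4:1, $r5:15, $r6:4, $r7:1}
[2] xori  $r5, $r2, 0  →  {$r0:0, $r1:13, $r2:4, $r3:4, $r4:1, $r5:4, $r6:4, $r7:1}
[3] bne  $r7, $r6, L12  →  {$r0:0, $r1:13, $r2:4, $r3:4, $r4:1, $r5:4, $r6:4, $r7:1}  ⟨branch taken⟩
[4] addi  $r7, $r6, 2  →  {$r0:0, $r1:13, $r2:4, $r3:4, $r4:1, $r5:4, $r6:4, $r7:6}
[12] xor  $r1, $r1, $r2  →  {$r0:0, $r1:9, $r2:4, $r3:4, $r4:1, $r5:4, $r6:4, $r7:6}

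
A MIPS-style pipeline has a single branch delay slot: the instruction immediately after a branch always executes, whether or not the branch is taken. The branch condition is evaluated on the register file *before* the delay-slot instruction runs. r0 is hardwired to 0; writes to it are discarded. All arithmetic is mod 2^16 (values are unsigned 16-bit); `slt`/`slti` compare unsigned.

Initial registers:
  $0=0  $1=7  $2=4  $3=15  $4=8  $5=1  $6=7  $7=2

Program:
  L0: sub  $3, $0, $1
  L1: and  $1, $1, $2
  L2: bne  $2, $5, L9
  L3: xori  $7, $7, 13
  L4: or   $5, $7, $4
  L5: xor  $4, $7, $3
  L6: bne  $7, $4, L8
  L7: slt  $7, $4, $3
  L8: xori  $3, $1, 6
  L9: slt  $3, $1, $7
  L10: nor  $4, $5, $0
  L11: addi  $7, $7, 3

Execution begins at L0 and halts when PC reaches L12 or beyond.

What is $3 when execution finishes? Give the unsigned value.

1

[0] sub  $3, $0, $1  →  {$0:0, $1:7, $2:4, $3:65529, $4:8, $5:1, $6:7, $7:2}
[1] and  $1, $1, $2  →  {$0:0, $1:4, $2:4, $3:65529, $4:8, $5:1, $6:7, $7:2}
[2] bne  $2, $5, L9  →  {$0:0, $1:4, $2:4, $3:65529, $4:8, $5:1, $6:7, $7:2}  ⟨branch taken⟩
[3] xori  $7, $7, 13  →  {$0:0, $1:4, $2:4, $3:65529, $4:8, $5:1, $6:7, $7:15}
[9] slt  $3, $1, $7  →  {$0:0, $1:4, $2:4, $3:1, $4:8, $5:1, $6:7, $7:15}
[10] nor  $4, $5, $0  →  {$0:0, $1:4, $2:4, $3:1, $4:65534, $5:1, $6:7, $7:15}
[11] addi  $7, $7, 3  →  {$0:0, $1:4, $2:4, $3:1, $4:65534, $5:1, $6:7, $7:18}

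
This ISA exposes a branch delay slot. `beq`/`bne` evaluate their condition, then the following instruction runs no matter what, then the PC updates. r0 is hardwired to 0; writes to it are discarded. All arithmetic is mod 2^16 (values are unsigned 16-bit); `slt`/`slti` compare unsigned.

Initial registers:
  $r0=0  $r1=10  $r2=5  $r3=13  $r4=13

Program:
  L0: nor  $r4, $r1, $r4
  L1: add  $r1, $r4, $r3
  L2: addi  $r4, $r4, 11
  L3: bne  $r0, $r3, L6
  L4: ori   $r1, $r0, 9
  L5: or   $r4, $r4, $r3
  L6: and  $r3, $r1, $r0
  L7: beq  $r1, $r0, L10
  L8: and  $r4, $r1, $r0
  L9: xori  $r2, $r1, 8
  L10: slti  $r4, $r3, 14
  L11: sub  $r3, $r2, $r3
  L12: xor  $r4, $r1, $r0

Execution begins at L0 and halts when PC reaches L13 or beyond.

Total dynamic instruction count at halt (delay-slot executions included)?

12

[0] nor  $r4, $r1, $r4  →  {$r0:0, $r1:10, $r2:5, $r3:13, $r4:65520}
[1] add  $r1, $r4, $r3  →  {$r0:0, $r1:65533, $r2:5, $r3:13, $r4:65520}
[2] addi  $r4, $r4, 11  →  {$r0:0, $r1:65533, $r2:5, $r3:13, $r4:65531}
[3] bne  $r0, $r3, L6  →  {$r0:0, $r1:65533, $r2:5, $r3:13, $r4:65531}  ⟨branch taken⟩
[4] ori   $r1, $r0, 9  →  {$r0:0, $r1:9, $r2:5, $r3:13, $r4:65531}
[6] and  $r3, $r1, $r0  →  {$r0:0, $r1:9, $r2:5, $r3:0, $r4:65531}
[7] beq  $r1, $r0, L10  →  {$r0:0, $r1:9, $r2:5, $r3:0, $r4:65531}  ⟨branch fallthrough⟩
[8] and  $r4, $r1, $r0  →  {$r0:0, $r1:9, $r2:5, $r3:0, $r4:0}
[9] xori  $r2, $r1, 8  →  {$r0:0, $r1:9, $r2:1, $r3:0, $r4:0}
[10] slti  $r4, $r3, 14  →  {$r0:0, $r1:9, $r2:1, $r3:0, $r4:1}
[11] sub  $r3, $r2, $r3  →  {$r0:0, $r1:9, $r2:1, $r3:1, $r4:1}
[12] xor  $r4, $r1, $r0  →  {$r0:0, $r1:9, $r2:1, $r3:1, $r4:9}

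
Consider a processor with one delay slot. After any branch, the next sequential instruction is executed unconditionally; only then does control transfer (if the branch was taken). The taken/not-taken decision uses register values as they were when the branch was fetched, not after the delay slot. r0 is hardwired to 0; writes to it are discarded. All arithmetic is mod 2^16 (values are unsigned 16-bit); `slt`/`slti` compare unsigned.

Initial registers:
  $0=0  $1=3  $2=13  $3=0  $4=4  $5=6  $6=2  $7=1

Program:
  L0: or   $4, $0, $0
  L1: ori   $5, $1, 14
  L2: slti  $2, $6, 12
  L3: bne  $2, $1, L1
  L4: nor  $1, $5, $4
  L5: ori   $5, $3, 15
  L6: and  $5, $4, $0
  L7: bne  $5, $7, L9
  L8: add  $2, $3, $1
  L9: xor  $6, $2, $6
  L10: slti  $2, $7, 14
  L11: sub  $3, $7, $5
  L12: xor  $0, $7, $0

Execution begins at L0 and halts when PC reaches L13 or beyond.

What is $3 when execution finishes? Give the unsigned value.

1

[0] or   $4, $0, $0  →  {$0:0, $1:3, $2:13, $3:0, $4:0, $5:6, $6:2, $7:1}
[1] ori   $5, $1, 14  →  {$0:0, $1:3, $2:13, $3:0, $4:0, $5:15, $6:2, $7:1}
[2] slti  $2, $6, 12  →  {$0:0, $1:3, $2:1, $3:0, $4:0, $5:15, $6:2, $7:1}
[3] bne  $2, $1, L1  →  {$0:0, $1:3, $2:1, $3:0, $4:0, $5:15, $6:2, $7:1}  ⟨branch taken⟩
[4] nor  $1, $5, $4  →  {$0:0, $1:65520, $2:1, $3:0, $4:0, $5:15, $6:2, $7:1}
[1] ori   $5, $1, 14  →  {$0:0, $1:65520, $2:1, $3:0, $4:0, $5:65534, $6:2, $7:1}
[2] slti  $2, $6, 12  →  {$0:0, $1:65520, $2:1, $3:0, $4:0, $5:65534, $6:2, $7:1}
[3] bne  $2, $1, L1  →  {$0:0, $1:65520, $2:1, $3:0, $4:0, $5:65534, $6:2, $7:1}  ⟨branch taken⟩
[4] nor  $1, $5, $4  →  {$0:0, $1:1, $2:1, $3:0, $4:0, $5:65534, $6:2, $7:1}
[1] ori   $5, $1, 14  →  {$0:0, $1:1, $2:1, $3:0, $4:0, $5:15, $6:2, $7:1}
[2] slti  $2, $6, 12  →  {$0:0, $1:1, $2:1, $3:0, $4:0, $5:15, $6:2, $7:1}
[3] bne  $2, $1, L1  →  {$0:0, $1:1, $2:1, $3:0, $4:0, $5:15, $6:2, $7:1}  ⟨branch fallthrough⟩
[4] nor  $1, $5, $4  →  {$0:0, $1:65520, $2:1, $3:0, $4:0, $5:15, $6:2, $7:1}
[5] ori   $5, $3, 15  →  {$0:0, $1:65520, $2:1, $3:0, $4:0, $5:15, $6:2, $7:1}
[6] and  $5, $4, $0  →  {$0:0, $1:65520, $2:1, $3:0, $4:0, $5:0, $6:2, $7:1}
[7] bne  $5, $7, L9  →  {$0:0, $1:65520, $2:1, $3:0, $4:0, $5:0, $6:2, $7:1}  ⟨branch taken⟩
[8] add  $2, $3, $1  →  {$0:0, $1:65520, $2:65520, $3:0, $4:0, $5:0, $6:2, $7:1}
[9] xor  $6, $2, $6  →  {$0:0, $1:65520, $2:65520, $3:0, $4:0, $5:0, $6:65522, $7:1}
[10] slti  $2, $7, 14  →  {$0:0, $1:65520, $2:1, $3:0, $4:0, $5:0, $6:65522, $7:1}
[11] sub  $3, $7, $5  →  {$0:0, $1:65520, $2:1, $3:1, $4:0, $5:0, $6:65522, $7:1}
[12] xor  $0, $7, $0  →  {$0:0, $1:65520, $2:1, $3:1, $4:0, $5:0, $6:65522, $7:1}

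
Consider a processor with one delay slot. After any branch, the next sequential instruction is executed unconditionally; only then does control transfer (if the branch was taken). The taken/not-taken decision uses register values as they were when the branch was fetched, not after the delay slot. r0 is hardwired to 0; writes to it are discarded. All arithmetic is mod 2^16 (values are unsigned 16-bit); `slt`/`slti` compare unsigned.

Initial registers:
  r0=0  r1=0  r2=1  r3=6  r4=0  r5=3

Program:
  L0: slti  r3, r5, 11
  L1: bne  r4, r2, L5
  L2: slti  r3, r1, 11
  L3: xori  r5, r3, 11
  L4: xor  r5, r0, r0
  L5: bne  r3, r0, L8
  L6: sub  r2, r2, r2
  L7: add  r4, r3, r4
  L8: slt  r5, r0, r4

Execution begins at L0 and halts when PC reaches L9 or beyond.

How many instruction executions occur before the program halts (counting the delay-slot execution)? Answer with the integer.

6

[0] slti  r3, r5, 11  →  {r0:0, r1:0, r2:1, r3:1, r4:0, r5:3}
[1] bne  r4, r2, L5  →  {r0:0, r1:0, r2:1, r3:1, r4:0, r5:3}  ⟨branch taken⟩
[2] slti  r3, r1, 11  →  {r0:0, r1:0, r2:1, r3:1, r4:0, r5:3}
[5] bne  r3, r0, L8  →  {r0:0, r1:0, r2:1, r3:1, r4:0, r5:3}  ⟨branch taken⟩
[6] sub  r2, r2, r2  →  {r0:0, r1:0, r2:0, r3:1, r4:0, r5:3}
[8] slt  r5, r0, r4  →  {r0:0, r1:0, r2:0, r3:1, r4:0, r5:0}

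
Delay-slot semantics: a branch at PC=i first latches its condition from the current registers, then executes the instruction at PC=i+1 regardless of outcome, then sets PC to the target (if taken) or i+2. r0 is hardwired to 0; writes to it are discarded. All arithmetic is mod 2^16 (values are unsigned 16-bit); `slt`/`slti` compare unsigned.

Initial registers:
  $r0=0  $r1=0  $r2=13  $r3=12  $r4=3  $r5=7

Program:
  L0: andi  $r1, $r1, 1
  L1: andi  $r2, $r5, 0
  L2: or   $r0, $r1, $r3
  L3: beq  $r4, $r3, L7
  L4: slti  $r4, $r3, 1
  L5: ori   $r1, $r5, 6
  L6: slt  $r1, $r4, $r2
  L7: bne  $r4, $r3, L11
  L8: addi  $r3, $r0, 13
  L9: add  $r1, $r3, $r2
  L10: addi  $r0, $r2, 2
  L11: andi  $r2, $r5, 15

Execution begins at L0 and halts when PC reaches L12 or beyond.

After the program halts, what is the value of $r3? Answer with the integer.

13

[0] andi  $r1, $r1, 1  →  {$r0:0, $r1:0, $r2:13, $r3:12, $r4:3, $r5:7}
[1] andi  $r2, $r5, 0  →  {$r0:0, $r1:0, $r2:0, $r3:12, $r4:3, $r5:7}
[2] or   $r0, $r1, $r3  →  {$r0:0, $r1:0, $r2:0, $r3:12, $r4:3, $r5:7}
[3] beq  $r4, $r3, L7  →  {$r0:0, $r1:0, $r2:0, $r3:12, $r4:3, $r5:7}  ⟨branch fallthrough⟩
[4] slti  $r4, $r3, 1  →  {$r0:0, $r1:0, $r2:0, $r3:12, $r4:0, $r5:7}
[5] ori   $r1, $r5, 6  →  {$r0:0, $r1:7, $r2:0, $r3:12, $r4:0, $r5:7}
[6] slt  $r1, $r4, $r2  →  {$r0:0, $r1:0, $r2:0, $r3:12, $r4:0, $r5:7}
[7] bne  $r4, $r3, L11  →  {$r0:0, $r1:0, $r2:0, $r3:12, $r4:0, $r5:7}  ⟨branch taken⟩
[8] addi  $r3, $r0, 13  →  {$r0:0, $r1:0, $r2:0, $r3:13, $r4:0, $r5:7}
[11] andi  $r2, $r5, 15  →  {$r0:0, $r1:0, $r2:7, $r3:13, $r4:0, $r5:7}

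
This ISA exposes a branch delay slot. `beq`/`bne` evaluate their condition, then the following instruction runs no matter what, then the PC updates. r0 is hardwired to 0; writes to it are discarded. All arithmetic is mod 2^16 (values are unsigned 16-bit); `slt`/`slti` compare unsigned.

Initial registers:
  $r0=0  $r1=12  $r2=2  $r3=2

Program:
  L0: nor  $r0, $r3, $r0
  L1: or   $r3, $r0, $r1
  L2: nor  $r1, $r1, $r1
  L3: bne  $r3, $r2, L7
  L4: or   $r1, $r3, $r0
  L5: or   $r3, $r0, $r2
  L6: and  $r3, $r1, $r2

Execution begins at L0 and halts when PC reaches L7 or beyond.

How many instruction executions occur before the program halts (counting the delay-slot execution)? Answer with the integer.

#0 nor  $r0, $r3, $r0 ; 0/12/2/2
#1 or   $r3, $r0, $r1 ; 0/12/2/12
#2 nor  $r1, $r1, $r1 ; 0/65523/2/12
#3 bne  $r3, $r2, L7 ; 0/65523/2/12 ; →target
#4 or   $r1, $r3, $r0 ; 0/12/2/12

5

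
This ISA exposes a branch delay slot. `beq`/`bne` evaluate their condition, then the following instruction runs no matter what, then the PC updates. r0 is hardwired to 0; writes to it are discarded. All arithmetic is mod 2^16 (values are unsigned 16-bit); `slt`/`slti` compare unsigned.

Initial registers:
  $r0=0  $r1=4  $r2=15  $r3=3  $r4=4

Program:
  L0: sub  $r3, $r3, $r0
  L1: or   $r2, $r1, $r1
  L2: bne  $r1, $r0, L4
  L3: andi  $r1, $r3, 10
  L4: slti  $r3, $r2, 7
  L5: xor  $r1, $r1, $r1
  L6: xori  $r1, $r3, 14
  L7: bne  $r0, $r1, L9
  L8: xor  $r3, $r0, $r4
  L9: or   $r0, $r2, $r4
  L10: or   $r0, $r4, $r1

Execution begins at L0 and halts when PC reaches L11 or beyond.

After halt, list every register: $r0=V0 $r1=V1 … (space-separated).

[0] sub  $r3, $r3, $r0  →  {$r0:0, $r1:4, $r2:15, $r3:3, $r4:4}
[1] or   $r2, $r1, $r1  →  {$r0:0, $r1:4, $r2:4, $r3:3, $r4:4}
[2] bne  $r1, $r0, L4  →  {$r0:0, $r1:4, $r2:4, $r3:3, $r4:4}  ⟨branch taken⟩
[3] andi  $r1, $r3, 10  →  {$r0:0, $r1:2, $r2:4, $r3:3, $r4:4}
[4] slti  $r3, $r2, 7  →  {$r0:0, $r1:2, $r2:4, $r3:1, $r4:4}
[5] xor  $r1, $r1, $r1  →  {$r0:0, $r1:0, $r2:4, $r3:1, $r4:4}
[6] xori  $r1, $r3, 14  →  {$r0:0, $r1:15, $r2:4, $r3:1, $r4:4}
[7] bne  $r0, $r1, L9  →  {$r0:0, $r1:15, $r2:4, $r3:1, $r4:4}  ⟨branch taken⟩
[8] xor  $r3, $r0, $r4  →  {$r0:0, $r1:15, $r2:4, $r3:4, $r4:4}
[9] or   $r0, $r2, $r4  →  {$r0:0, $r1:15, $r2:4, $r3:4, $r4:4}
[10] or   $r0, $r4, $r1  →  {$r0:0, $r1:15, $r2:4, $r3:4, $r4:4}

$r0=0 $r1=15 $r2=4 $r3=4 $r4=4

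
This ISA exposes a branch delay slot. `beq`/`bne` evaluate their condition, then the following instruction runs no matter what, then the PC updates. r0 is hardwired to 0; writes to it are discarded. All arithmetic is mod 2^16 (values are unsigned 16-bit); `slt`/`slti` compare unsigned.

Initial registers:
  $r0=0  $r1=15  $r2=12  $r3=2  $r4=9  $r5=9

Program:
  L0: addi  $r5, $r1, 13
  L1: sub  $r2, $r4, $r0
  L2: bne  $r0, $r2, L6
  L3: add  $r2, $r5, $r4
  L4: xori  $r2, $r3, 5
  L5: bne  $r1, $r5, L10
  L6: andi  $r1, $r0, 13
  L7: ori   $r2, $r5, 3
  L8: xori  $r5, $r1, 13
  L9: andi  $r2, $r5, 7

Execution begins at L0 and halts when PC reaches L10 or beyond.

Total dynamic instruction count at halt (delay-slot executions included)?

8

[0] addi  $r5, $r1, 13  →  {$r0:0, $r1:15, $r2:12, $r3:2, $r4:9, $r5:28}
[1] sub  $r2, $r4, $r0  →  {$r0:0, $r1:15, $r2:9, $r3:2, $r4:9, $r5:28}
[2] bne  $r0, $r2, L6  →  {$r0:0, $r1:15, $r2:9, $r3:2, $r4:9, $r5:28}  ⟨branch taken⟩
[3] add  $r2, $r5, $r4  →  {$r0:0, $r1:15, $r2:37, $r3:2, $r4:9, $r5:28}
[6] andi  $r1, $r0, 13  →  {$r0:0, $r1:0, $r2:37, $r3:2, $r4:9, $r5:28}
[7] ori   $r2, $r5, 3  →  {$r0:0, $r1:0, $r2:31, $r3:2, $r4:9, $r5:28}
[8] xori  $r5, $r1, 13  →  {$r0:0, $r1:0, $r2:31, $r3:2, $r4:9, $r5:13}
[9] andi  $r2, $r5, 7  →  {$r0:0, $r1:0, $r2:5, $r3:2, $r4:9, $r5:13}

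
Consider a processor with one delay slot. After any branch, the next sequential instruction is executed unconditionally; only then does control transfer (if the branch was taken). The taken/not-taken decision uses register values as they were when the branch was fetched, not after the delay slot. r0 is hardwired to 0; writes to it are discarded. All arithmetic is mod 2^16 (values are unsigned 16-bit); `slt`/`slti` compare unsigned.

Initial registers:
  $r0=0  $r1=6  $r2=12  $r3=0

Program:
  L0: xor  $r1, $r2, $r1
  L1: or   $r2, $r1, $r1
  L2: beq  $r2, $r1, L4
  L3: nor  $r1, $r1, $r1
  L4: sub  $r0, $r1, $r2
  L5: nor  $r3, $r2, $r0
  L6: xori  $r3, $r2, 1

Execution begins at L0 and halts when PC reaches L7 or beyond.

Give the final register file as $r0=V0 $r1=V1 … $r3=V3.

$r0=0 $r1=65525 $r2=10 $r3=11

PC=0  xor  $r1, $r2, $r1     | $r0=0 $r1=10 $r2=12 $r3=0
PC=1  or   $r2, $r1, $r1     | $r0=0 $r1=10 $r2=10 $r3=0
PC=2  beq  $r2, $r1, L4      | $r0=0 $r1=10 $r2=10 $r3=0  [TAKEN]
PC=3  nor  $r1, $r1, $r1     | $r0=0 $r1=65525 $r2=10 $r3=0
PC=4  sub  $r0, $r1, $r2     | $r0=0 $r1=65525 $r2=10 $r3=0
PC=5  nor  $r3, $r2, $r0     | $r0=0 $r1=65525 $r2=10 $r3=65525
PC=6  xori  $r3, $r2, 1      | $r0=0 $r1=65525 $r2=10 $r3=11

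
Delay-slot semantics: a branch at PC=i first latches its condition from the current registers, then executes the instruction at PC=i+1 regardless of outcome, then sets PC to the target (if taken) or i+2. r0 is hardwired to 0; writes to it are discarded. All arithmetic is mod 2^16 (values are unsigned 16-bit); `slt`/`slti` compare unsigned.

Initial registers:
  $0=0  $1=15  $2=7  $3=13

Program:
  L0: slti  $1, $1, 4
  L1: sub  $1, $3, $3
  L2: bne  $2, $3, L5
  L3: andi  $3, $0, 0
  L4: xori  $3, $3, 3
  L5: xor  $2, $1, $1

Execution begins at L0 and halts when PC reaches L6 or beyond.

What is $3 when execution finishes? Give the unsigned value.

#0 slti  $1, $1, 4 ; 0/0/7/13
#1 sub  $1, $3, $3 ; 0/0/7/13
#2 bne  $2, $3, L5 ; 0/0/7/13 ; →target
#3 andi  $3, $0, 0 ; 0/0/7/0
#5 xor  $2, $1, $1 ; 0/0/0/0

0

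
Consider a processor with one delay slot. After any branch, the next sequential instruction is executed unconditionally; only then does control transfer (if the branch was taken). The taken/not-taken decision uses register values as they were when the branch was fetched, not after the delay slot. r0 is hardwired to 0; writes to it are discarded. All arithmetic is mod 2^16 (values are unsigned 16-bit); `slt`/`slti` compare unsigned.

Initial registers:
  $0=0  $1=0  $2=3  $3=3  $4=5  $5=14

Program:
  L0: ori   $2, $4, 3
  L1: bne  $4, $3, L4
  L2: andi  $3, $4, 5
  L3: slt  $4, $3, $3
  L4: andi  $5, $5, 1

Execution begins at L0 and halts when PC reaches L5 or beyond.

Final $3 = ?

PC=0  ori   $2, $4, 3        | $0=0 $1=0 $2=7 $3=3 $4=5 $5=14
PC=1  bne  $4, $3, L4        | $0=0 $1=0 $2=7 $3=3 $4=5 $5=14  [TAKEN]
PC=2  andi  $3, $4, 5        | $0=0 $1=0 $2=7 $3=5 $4=5 $5=14
PC=4  andi  $5, $5, 1        | $0=0 $1=0 $2=7 $3=5 $4=5 $5=0

5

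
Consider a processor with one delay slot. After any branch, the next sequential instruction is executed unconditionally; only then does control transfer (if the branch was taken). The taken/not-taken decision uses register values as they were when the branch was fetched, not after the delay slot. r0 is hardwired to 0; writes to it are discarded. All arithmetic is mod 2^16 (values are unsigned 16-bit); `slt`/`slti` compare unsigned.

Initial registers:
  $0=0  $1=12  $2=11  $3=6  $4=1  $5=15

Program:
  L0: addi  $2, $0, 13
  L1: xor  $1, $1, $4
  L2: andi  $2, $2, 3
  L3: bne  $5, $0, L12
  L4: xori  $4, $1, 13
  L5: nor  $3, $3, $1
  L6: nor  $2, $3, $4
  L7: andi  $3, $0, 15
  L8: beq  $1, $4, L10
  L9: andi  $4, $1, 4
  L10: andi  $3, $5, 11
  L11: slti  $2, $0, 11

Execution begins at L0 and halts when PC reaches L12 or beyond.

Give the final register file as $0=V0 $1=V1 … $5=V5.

PC=0  addi  $2, $0, 13       | $0=0 $1=12 $2=13 $3=6 $4=1 $5=15
PC=1  xor  $1, $1, $4        | $0=0 $1=13 $2=13 $3=6 $4=1 $5=15
PC=2  andi  $2, $2, 3        | $0=0 $1=13 $2=1 $3=6 $4=1 $5=15
PC=3  bne  $5, $0, L12       | $0=0 $1=13 $2=1 $3=6 $4=1 $5=15  [TAKEN]
PC=4  xori  $4, $1, 13       | $0=0 $1=13 $2=1 $3=6 $4=0 $5=15

$0=0 $1=13 $2=1 $3=6 $4=0 $5=15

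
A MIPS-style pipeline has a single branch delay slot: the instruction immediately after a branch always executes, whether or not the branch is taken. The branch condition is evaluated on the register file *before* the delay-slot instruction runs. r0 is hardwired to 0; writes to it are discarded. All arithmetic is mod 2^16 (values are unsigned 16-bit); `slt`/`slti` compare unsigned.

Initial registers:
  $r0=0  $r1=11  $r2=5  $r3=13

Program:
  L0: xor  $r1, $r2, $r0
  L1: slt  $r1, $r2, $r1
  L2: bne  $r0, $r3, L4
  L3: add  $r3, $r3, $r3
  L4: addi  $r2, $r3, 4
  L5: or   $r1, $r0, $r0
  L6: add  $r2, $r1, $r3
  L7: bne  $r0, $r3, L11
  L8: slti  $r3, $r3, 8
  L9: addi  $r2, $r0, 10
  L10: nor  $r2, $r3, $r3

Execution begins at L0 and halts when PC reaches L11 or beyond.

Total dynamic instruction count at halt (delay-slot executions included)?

9

PC=0  xor  $r1, $r2, $r0     | $r0=0 $r1=5 $r2=5 $r3=13
PC=1  slt  $r1, $r2, $r1     | $r0=0 $r1=0 $r2=5 $r3=13
PC=2  bne  $r0, $r3, L4      | $r0=0 $r1=0 $r2=5 $r3=13  [TAKEN]
PC=3  add  $r3, $r3, $r3     | $r0=0 $r1=0 $r2=5 $r3=26
PC=4  addi  $r2, $r3, 4      | $r0=0 $r1=0 $r2=30 $r3=26
PC=5  or   $r1, $r0, $r0     | $r0=0 $r1=0 $r2=30 $r3=26
PC=6  add  $r2, $r1, $r3     | $r0=0 $r1=0 $r2=26 $r3=26
PC=7  bne  $r0, $r3, L11     | $r0=0 $r1=0 $r2=26 $r3=26  [TAKEN]
PC=8  slti  $r3, $r3, 8      | $r0=0 $r1=0 $r2=26 $r3=0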